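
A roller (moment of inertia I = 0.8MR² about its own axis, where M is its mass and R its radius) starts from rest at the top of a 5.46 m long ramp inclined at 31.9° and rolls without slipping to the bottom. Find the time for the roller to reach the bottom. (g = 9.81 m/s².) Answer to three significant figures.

With I = 0.8MR², the ratio k = I/(MR²) is 0.8.
Translational: Mg sinθ − f = Ma. Rotational about the CM: fR = Iα = kMRa, so f = kMa.
Hence a = g sinθ/(1+k) = 9.81×sin31.9°/1.8 = 2.88 m/s².
Starting from rest, L = ½at², so t = √(2L/a) = √(2×5.46/2.88) ≈ 1.95 s.

t ≈ 1.95 s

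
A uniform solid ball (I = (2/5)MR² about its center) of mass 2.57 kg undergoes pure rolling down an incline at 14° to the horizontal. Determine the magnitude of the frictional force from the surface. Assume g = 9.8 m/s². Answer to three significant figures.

f ≈ 1.74 N

With I = (2/5)MR², the ratio k = I/(MR²) is 0.4.
Newton's second law down the slope: Mg sinθ − f = Ma. The torque equation fR = Iα (with α = a/R) gives f = kMa.
Combining, a = g sinθ/(1+k) and f = kMa = kMg sinθ/(1+k).
f = 0.4 × 2.57 × 9.8 × sin14° / 1.4 ≈ 1.74 N.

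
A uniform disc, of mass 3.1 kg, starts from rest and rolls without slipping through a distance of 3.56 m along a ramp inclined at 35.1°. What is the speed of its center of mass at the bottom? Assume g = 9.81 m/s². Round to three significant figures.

v ≈ 5.17 m/s

Here I = (1/2)MR², so the shape factor k = I/(MR²) = 0.5.
Since it rolls without slipping, ω = v/R and KE = ½Mv² + ½Iω² = ½(1+k)Mv² = (3/4)Mv².
The vertical drop is h = L sinθ = 3.56 × sin35.1° = 2.047 m.
Energy conservation: Mgh = (3/4)Mv², so v = √(2gh/(1+k)) = √(2 × 9.81 × 2.047 / 1.5) ≈ 5.17 m/s.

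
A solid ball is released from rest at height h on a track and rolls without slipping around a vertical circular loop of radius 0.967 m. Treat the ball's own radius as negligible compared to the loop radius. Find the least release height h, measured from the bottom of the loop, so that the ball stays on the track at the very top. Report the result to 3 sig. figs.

The moment of inertia is (2/5)MR², giving k ≡ I/(MR²) = 0.4.
At the top, contact is just lost when gravity alone supplies the centripetal force: Mg = Mv_top²/r, i.e. v_top² = gr.
With ω = v/R, the kinetic energy at speed v is ½(1+k)Mv² = (7/10)Mv².
Energy conservation from release (height h) to the top (height 2r): Mgh = Mg(2r) + (7/10)M·gr.
Thus h_min = 2r + (1+k)r/2 = r(2 + 1.4/2) = 0.967 × 2.7 ≈ 2.61 m.

h_min ≈ 2.61 m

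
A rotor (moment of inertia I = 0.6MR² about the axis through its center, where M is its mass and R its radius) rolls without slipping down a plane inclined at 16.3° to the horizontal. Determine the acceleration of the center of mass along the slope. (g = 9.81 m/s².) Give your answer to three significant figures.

Here I = 0.6MR², so the shape factor k = I/(MR²) = 0.6.
Newton's second law down the slope: Mg sinθ − f = Ma. The torque equation fR = Iα (with α = a/R) gives f = kMa.
Eliminating f: Mg sinθ = (1+k)Ma, so a = g sinθ/(1+k) = 9.81 × sin16.3° / 1.6 ≈ 1.72 m/s².

a ≈ 1.72 m/s²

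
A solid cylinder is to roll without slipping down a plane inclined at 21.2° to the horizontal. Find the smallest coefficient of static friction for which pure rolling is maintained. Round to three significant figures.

μ_min ≈ 0.129

Here I = (1/2)MR², so the shape factor k = I/(MR²) = 0.5.
Along the incline Mg sinθ − f = Ma, and torque about the center fR = Iα = kMR²(a/R) gives f = kMa.
These give a = g sinθ/(1+k) and the required friction f = kMg sinθ/(1+k).
With N = Mg cosθ, the no-slip condition f ≤ μN gives μ_min = f/N = k tanθ/(1+k).
μ_min = 0.5 × tan21.2° / 1.5 ≈ 0.129.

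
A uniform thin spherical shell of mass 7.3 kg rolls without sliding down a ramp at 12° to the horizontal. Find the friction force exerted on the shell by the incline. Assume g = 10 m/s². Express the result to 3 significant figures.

f ≈ 6.07 N

With I = (2/3)MR², the ratio k = I/(MR²) is 2/3.
Along the incline Mg sinθ − f = Ma, and torque about the center fR = Iα = kMR²(a/R) gives f = kMa.
Combining, a = g sinθ/(1+k) and f = kMa = kMg sinθ/(1+k).
f = (2/3) × 7.3 × 10 × sin12° / 1.667 ≈ 6.07 N.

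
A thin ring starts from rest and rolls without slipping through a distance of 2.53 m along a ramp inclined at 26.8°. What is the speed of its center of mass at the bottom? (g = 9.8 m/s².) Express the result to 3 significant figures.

The moment of inertia is MR², giving k ≡ I/(MR²) = 1.
Since it rolls without slipping, ω = v/R and KE = ½Mv² + ½Iω² = ½(1+k)Mv² = Mv².
The vertical drop is h = L sinθ = 2.53 × sin26.8° = 1.141 m.
Setting Mgh = Mv² gives v = √(2gh/(1+k)) = √(2·9.8·1.141/2) ≈ 3.34 m/s.

v ≈ 3.34 m/s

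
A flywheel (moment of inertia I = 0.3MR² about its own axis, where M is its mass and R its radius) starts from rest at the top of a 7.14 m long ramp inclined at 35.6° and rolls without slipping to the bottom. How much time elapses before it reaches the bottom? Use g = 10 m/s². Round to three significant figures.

With I = 0.3MR², the ratio k = I/(MR²) is 0.3.
Newton's second law down the slope: Mg sinθ − f = Ma. The torque equation fR = Iα (with α = a/R) gives f = kMa.
Hence a = g sinθ/(1+k) = 10×sin35.6°/1.3 = 4.478 m/s².
With constant a from rest, t = √(2L/a) = √(2·7.14/4.478) ≈ 1.79 s.

t ≈ 1.79 s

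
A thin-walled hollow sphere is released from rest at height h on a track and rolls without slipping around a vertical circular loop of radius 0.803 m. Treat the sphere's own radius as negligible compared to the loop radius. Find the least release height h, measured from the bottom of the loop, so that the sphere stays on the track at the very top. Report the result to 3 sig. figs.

With I = (2/3)MR², the ratio k = I/(MR²) is 2/3.
At the top, contact is just lost when gravity alone supplies the centripetal force: Mg = Mv_top²/r, i.e. v_top² = gr.
With ω = v/R, the kinetic energy at speed v is ½(1+k)Mv² = (5/6)Mv².
Energy conservation from release (height h) to the top (height 2r): Mgh = Mg(2r) + (5/6)M·gr.
Thus h_min = 2r + (1+k)r/2 = r(2 + 1.667/2) = 0.803 × 2.833 ≈ 2.28 m.

h_min ≈ 2.28 m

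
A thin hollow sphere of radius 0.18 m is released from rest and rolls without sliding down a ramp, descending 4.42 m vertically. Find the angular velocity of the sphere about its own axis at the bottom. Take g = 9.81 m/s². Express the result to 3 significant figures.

With I = (2/3)MR², the ratio k = I/(MR²) is 2/3.
Rolling without slipping gives ω = v/R, so the total kinetic energy is ½Mv² + ½Iω² = ½(1+k)Mv² = (5/6)Mv².
Energy conservation Mgh = ½(1+k)Mv² gives v = √(2gh/(1+k)) = √(2 × 9.81 × 4.42 / 1.667) = 7.213 m/s.
The angular speed follows from ω = v/R = 7.213/0.18 ≈ 40.1 rad/s.

ω ≈ 40.1 rad/s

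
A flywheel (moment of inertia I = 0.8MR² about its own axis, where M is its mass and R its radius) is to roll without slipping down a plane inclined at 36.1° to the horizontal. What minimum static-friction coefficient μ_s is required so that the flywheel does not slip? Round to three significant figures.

The moment of inertia is 0.8MR², giving k ≡ I/(MR²) = 0.8.
Translational: Mg sinθ − f = Ma. Rotational about the CM: fR = Iα = kMRa, so f = kMa.
These give a = g sinθ/(1+k) and the required friction f = kMg sinθ/(1+k).
The normal force is N = Mg cosθ, so μ_min = f/N = k tanθ/(1+k).
μ_min = 0.8 × tan36.1° / 1.8 ≈ 0.324.

μ_min ≈ 0.324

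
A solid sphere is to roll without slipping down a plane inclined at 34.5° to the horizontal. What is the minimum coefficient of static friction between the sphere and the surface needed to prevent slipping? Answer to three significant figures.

μ_min ≈ 0.196

The moment of inertia is (2/5)MR², giving k ≡ I/(MR²) = 0.4.
Newton's second law down the slope: Mg sinθ − f = Ma. The torque equation fR = Iα (with α = a/R) gives f = kMa.
These give a = g sinθ/(1+k) and the required friction f = kMg sinθ/(1+k).
The normal force is N = Mg cosθ, so μ_min = f/N = k tanθ/(1+k).
μ_min = 0.4 × tan34.5° / 1.4 ≈ 0.196.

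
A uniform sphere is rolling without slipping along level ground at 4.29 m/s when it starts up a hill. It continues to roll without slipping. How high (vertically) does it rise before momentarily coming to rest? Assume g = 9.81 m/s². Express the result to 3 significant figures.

h ≈ 1.31 m

For this body I = (2/5)MR², i.e. k = I/(MR²) = 0.4.
Rolling without slipping gives ω = v/R, so the total kinetic energy is ½Mv² + ½Iω² = ½(1+k)Mv² = (7/10)Mv².
At the top the kinetic energy is zero, so (7/10)Mv₀² = Mgh.
Thus h = (1+k)v₀²/(2g) = 1.4 × 4.29² / (2 × 9.81) ≈ 1.31 m.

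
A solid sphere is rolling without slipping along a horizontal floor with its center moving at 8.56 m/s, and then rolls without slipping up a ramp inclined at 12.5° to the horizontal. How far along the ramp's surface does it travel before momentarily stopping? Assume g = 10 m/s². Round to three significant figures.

With I = (2/5)MR², the ratio k = I/(MR²) is 0.4.
Since it rolls without slipping, ω = v/R and KE = ½Mv² + ½Iω² = ½(1+k)Mv² = (7/10)Mv².
Setting this equal to Mgh gives the vertical rise h = (1+k)v₀²/(2g) = 1.4×8.56²/(2×10) = 5.129 m.
Along the incline, d = h/sinθ = 5.129/sin12.5° ≈ 23.7 m.

d ≈ 23.7 m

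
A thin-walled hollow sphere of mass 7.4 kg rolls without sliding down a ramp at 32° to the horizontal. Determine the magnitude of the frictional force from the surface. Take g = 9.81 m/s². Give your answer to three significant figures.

With I = (2/3)MR², the ratio k = I/(MR²) is 2/3.
Translational: Mg sinθ − f = Ma. Rotational about the CM: fR = Iα = kMRa, so f = kMa.
Combining, a = g sinθ/(1+k) and f = kMa = kMg sinθ/(1+k).
f = (2/3) × 7.4 × 9.81 × sin32° / 1.667 ≈ 15.4 N.

f ≈ 15.4 N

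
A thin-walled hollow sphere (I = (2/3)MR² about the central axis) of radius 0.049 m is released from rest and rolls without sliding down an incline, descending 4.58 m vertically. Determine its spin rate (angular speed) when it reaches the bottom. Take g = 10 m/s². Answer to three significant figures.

ω ≈ 151 rad/s

The moment of inertia is (2/3)MR², giving k ≡ I/(MR²) = 2/3.
Rolling without slipping gives ω = v/R, so the total kinetic energy is ½Mv² + ½Iω² = ½(1+k)Mv² = (5/6)Mv².
Energy conservation Mgh = ½(1+k)Mv² gives v = √(2gh/(1+k)) = √(2 × 10 × 4.58 / 1.667) = 7.414 m/s.
Then ω = v/R = 7.414 / 0.049 ≈ 151 rad/s.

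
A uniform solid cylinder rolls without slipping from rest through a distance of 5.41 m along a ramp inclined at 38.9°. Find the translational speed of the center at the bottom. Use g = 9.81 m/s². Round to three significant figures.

v ≈ 6.67 m/s

Here I = (1/2)MR², so the shape factor k = I/(MR²) = 0.5.
Rolling without slipping gives ω = v/R, so the total kinetic energy is ½Mv² + ½Iω² = ½(1+k)Mv² = (3/4)Mv².
The vertical drop is h = L sinθ = 5.41 × sin38.9° = 3.397 m.
Energy conservation: Mgh = (3/4)Mv², so v = √(2gh/(1+k)) = √(2 × 9.81 × 3.397 / 1.5) ≈ 6.67 m/s.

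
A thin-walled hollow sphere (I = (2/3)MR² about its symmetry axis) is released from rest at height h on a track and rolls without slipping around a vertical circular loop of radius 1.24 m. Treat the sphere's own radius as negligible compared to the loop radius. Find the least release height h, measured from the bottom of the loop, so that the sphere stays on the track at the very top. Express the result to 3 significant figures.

h_min ≈ 3.51 m

For this body I = (2/3)MR², i.e. k = I/(MR²) = 2/3.
At the top of the loop, the minimum-contact condition is Mg = Mv_top²/r, so v_top² = gr.
With ω = v/R, the kinetic energy at speed v is ½(1+k)Mv² = (5/6)Mv².
Energy conservation from release (height h) to the top (height 2r): Mgh = Mg(2r) + (5/6)M·gr.
Thus h_min = 2r + (1+k)r/2 = r(2 + 1.667/2) = 1.24 × 2.833 ≈ 3.51 m.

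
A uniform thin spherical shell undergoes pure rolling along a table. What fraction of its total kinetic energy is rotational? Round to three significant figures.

The moment of inertia is (2/3)MR², giving k ≡ I/(MR²) = 2/3.
Since ω = v/R, the translational part is ½Mv² and the rotational part is ½I(v/R)² = ½kMv²; the total is ½(1+k)Mv².
The rotational fraction is therefore k/(1+k) = (2/3)/1.667 ≈ 0.400.

fraction ≈ 0.400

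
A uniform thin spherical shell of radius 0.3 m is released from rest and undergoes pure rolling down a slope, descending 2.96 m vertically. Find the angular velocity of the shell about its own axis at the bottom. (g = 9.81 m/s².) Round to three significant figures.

ω ≈ 19.7 rad/s

Here I = (2/3)MR², so the shape factor k = I/(MR²) = 2/3.
Pure rolling means v = ωR; then KE = ½Mv² + ½I(v/R)² = ½(1+k)Mv² = (5/6)Mv².
Energy conservation Mgh = ½(1+k)Mv² gives v = √(2gh/(1+k)) = √(2 × 9.81 × 2.96 / 1.667) = 5.903 m/s.
The angular speed follows from ω = v/R = 5.903/0.3 ≈ 19.7 rad/s.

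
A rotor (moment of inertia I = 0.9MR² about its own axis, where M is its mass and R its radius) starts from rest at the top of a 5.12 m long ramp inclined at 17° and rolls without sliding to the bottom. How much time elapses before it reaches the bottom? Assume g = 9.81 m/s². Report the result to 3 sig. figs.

t ≈ 2.60 s

The moment of inertia is 0.9MR², giving k ≡ I/(MR²) = 0.9.
Along the incline Mg sinθ − f = Ma, and torque about the center fR = Iα = kMR²(a/R) gives f = kMa.
Hence a = g sinθ/(1+k) = 9.81×sin17°/1.9 = 1.51 m/s².
With constant a from rest, t = √(2L/a) = √(2·5.12/1.51) ≈ 2.60 s.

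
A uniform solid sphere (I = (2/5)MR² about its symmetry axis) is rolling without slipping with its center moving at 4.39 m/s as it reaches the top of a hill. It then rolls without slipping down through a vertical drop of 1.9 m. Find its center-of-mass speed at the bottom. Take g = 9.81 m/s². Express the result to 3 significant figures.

v ≈ 6.77 m/s

With I = (2/5)MR², the ratio k = I/(MR²) is 0.4.
The rolling condition ω = v/R makes the rotational term ½I(v/R)² = ½kMv², so KE_total = ½(1+k)Mv² = (7/10)Mv².
Energy conservation: (7/10)Mv₀² + Mgh = (7/10)Mv², so v² = v₀² + 2gh/(1+k).
v = √(4.39² + 2×9.81×1.9/1.4) = √45.9 ≈ 6.77 m/s.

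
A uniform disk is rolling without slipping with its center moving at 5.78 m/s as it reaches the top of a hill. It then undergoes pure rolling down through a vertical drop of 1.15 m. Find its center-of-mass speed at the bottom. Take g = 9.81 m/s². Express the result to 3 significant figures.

v ≈ 6.96 m/s

The moment of inertia is (1/2)MR², giving k ≡ I/(MR²) = 0.5.
Rolling without slipping gives ω = v/R, so the total kinetic energy is ½Mv² + ½Iω² = ½(1+k)Mv² = (3/4)Mv².
Energy conservation: (3/4)Mv₀² + Mgh = (3/4)Mv², so v² = v₀² + 2gh/(1+k).
v = √(5.78² + 2×9.81×1.15/1.5) = √48.45 ≈ 6.96 m/s.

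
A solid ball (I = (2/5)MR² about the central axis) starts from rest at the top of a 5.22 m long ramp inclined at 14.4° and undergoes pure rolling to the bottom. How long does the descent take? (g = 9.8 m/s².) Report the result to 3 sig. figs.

t ≈ 2.45 s

With I = (2/5)MR², the ratio k = I/(MR²) is 0.4.
Along the incline Mg sinθ − f = Ma, and torque about the center fR = Iα = kMR²(a/R) gives f = kMa.
Hence a = g sinθ/(1+k) = 9.8×sin14.4°/1.4 = 1.741 m/s².
Starting from rest, L = ½at², so t = √(2L/a) = √(2×5.22/1.741) ≈ 2.45 s.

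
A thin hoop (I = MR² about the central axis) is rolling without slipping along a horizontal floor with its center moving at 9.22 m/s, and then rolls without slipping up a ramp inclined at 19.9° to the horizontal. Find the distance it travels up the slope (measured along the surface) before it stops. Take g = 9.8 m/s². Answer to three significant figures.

d ≈ 25.5 m

With I = MR², the ratio k = I/(MR²) is 1.
Pure rolling means v = ωR; then KE = ½Mv² + ½I(v/R)² = ½(1+k)Mv² = Mv².
Setting this equal to Mgh gives the vertical rise h = (1+k)v₀²/(2g) = 2×9.22²/(2×9.8) = 8.674 m.
Along the incline, d = h/sinθ = 8.674/sin19.9° ≈ 25.5 m.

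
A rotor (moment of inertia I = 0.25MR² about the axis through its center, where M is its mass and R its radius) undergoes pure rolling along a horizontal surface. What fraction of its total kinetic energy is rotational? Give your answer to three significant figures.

The moment of inertia is 0.25MR², giving k ≡ I/(MR²) = 0.25.
Since ω = v/R, the translational part is ½Mv² and the rotational part is ½I(v/R)² = ½kMv²; the total is ½(1+k)Mv².
The rotational fraction is therefore k/(1+k) = 0.25/1.25 ≈ 0.200.

fraction ≈ 0.200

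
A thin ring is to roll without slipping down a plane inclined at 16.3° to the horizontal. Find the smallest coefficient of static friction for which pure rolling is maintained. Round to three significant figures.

μ_min ≈ 0.146

Here I = MR², so the shape factor k = I/(MR²) = 1.
Translational: Mg sinθ − f = Ma. Rotational about the CM: fR = Iα = kMRa, so f = kMa.
These give a = g sinθ/(1+k) and the required friction f = kMg sinθ/(1+k).
The normal force is N = Mg cosθ, so μ_min = f/N = k tanθ/(1+k).
μ_min = 1 × tan16.3° / 2 ≈ 0.146.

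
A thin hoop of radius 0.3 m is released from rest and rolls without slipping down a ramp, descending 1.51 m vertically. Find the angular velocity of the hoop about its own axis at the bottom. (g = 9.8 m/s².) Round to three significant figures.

Here I = MR², so the shape factor k = I/(MR²) = 1.
Rolling without slipping gives ω = v/R, so the total kinetic energy is ½Mv² + ½Iω² = ½(1+k)Mv² = Mv².
Energy conservation Mgh = ½(1+k)Mv² gives v = √(2gh/(1+k)) = √(2 × 9.8 × 1.51 / 2) = 3.847 m/s.
Then ω = v/R = 3.847 / 0.3 ≈ 12.8 rad/s.

ω ≈ 12.8 rad/s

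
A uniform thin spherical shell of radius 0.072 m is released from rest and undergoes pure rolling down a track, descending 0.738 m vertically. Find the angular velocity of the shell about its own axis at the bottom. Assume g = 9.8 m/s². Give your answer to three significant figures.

ω ≈ 40.9 rad/s

With I = (2/3)MR², the ratio k = I/(MR²) is 2/3.
The rolling condition ω = v/R makes the rotational term ½I(v/R)² = ½kMv², so KE_total = ½(1+k)Mv² = (5/6)Mv².
Energy conservation Mgh = ½(1+k)Mv² gives v = √(2gh/(1+k)) = √(2 × 9.8 × 0.738 / 1.667) = 2.946 m/s.
Then ω = v/R = 2.946 / 0.072 ≈ 40.9 rad/s.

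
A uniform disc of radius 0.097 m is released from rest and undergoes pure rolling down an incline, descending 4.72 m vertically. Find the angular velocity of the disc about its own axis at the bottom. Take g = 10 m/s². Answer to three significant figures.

With I = (1/2)MR², the ratio k = I/(MR²) is 0.5.
Rolling without slipping gives ω = v/R, so the total kinetic energy is ½Mv² + ½Iω² = ½(1+k)Mv² = (3/4)Mv².
Energy conservation Mgh = ½(1+k)Mv² gives v = √(2gh/(1+k)) = √(2 × 10 × 4.72 / 1.5) = 7.933 m/s.
Then ω = v/R = 7.933 / 0.097 ≈ 81.8 rad/s.

ω ≈ 81.8 rad/s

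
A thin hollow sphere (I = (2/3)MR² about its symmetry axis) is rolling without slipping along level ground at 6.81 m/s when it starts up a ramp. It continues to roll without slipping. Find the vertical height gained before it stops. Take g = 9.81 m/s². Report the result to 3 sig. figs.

h ≈ 3.94 m

The moment of inertia is (2/3)MR², giving k ≡ I/(MR²) = 2/3.
Pure rolling means v = ωR; then KE = ½Mv² + ½I(v/R)² = ½(1+k)Mv² = (5/6)Mv².
At the top the kinetic energy is zero, so (5/6)Mv₀² = Mgh.
Thus h = (1+k)v₀²/(2g) = 1.667 × 6.81² / (2 × 9.81) ≈ 3.94 m.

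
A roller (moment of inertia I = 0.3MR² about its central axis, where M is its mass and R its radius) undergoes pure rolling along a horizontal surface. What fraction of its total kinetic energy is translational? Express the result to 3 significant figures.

fraction ≈ 0.769

Here I = 0.3MR², so the shape factor k = I/(MR²) = 0.3.
With ω = v/R, KE_trans = ½Mv² and KE_rot = ½Iω² = ½kMv², so KE_total = ½(1+k)Mv².
The translational fraction is therefore 1/(1+k) = 1/1.3 ≈ 0.769.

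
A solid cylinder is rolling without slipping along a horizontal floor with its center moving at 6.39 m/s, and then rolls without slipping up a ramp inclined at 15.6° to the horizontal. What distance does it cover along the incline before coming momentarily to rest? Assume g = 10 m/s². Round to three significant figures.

Here I = (1/2)MR², so the shape factor k = I/(MR²) = 0.5.
Since it rolls without slipping, ω = v/R and KE = ½Mv² + ½Iω² = ½(1+k)Mv² = (3/4)Mv².
Setting this equal to Mgh gives the vertical rise h = (1+k)v₀²/(2g) = 1.5×6.39²/(2×10) = 3.062 m.
The distance along the slope is d = h/sinθ = 3.062/sin15.6° ≈ 11.4 m.

d ≈ 11.4 m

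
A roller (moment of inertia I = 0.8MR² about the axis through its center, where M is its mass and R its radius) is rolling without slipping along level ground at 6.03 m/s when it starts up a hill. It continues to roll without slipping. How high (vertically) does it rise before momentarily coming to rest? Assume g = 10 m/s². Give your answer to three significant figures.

h ≈ 3.27 m

Here I = 0.8MR², so the shape factor k = I/(MR²) = 0.8.
Rolling without slipping gives ω = v/R, so the total kinetic energy is ½Mv² + ½Iω² = ½(1+k)Mv² = (9/10)Mv².
All of this converts to potential energy at the highest point: (9/10)Mv₀² = Mgh.
Thus h = (1+k)v₀²/(2g) = 1.8 × 6.03² / (2 × 10) ≈ 3.27 m.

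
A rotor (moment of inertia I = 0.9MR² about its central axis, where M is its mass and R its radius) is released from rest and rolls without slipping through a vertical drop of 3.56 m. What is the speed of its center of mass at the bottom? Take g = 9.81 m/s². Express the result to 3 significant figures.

v ≈ 6.06 m/s

For this body I = 0.9MR², i.e. k = I/(MR²) = 0.9.
The rolling condition ω = v/R makes the rotational term ½I(v/R)² = ½kMv², so KE_total = ½(1+k)Mv² = (19/20)Mv².
Energy conservation: Mgh = (19/20)Mv², so v = √(2gh/(1+k)) = √(2 × 9.81 × 3.56 / 1.9) ≈ 6.06 m/s.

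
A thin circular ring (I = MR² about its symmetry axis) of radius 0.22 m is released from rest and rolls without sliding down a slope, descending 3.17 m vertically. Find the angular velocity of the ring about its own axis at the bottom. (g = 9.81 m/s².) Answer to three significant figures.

ω ≈ 25.3 rad/s

With I = MR², the ratio k = I/(MR²) is 1.
The rolling condition ω = v/R makes the rotational term ½I(v/R)² = ½kMv², so KE_total = ½(1+k)Mv² = Mv².
Energy conservation Mgh = ½(1+k)Mv² gives v = √(2gh/(1+k)) = √(2 × 9.81 × 3.17 / 2) = 5.577 m/s.
Then ω = v/R = 5.577 / 0.22 ≈ 25.3 rad/s.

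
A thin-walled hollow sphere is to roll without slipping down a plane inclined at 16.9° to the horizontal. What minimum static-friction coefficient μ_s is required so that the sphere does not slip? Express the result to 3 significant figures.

μ_min ≈ 0.122

With I = (2/3)MR², the ratio k = I/(MR²) is 2/3.
Newton's second law down the slope: Mg sinθ − f = Ma. The torque equation fR = Iα (with α = a/R) gives f = kMa.
These give a = g sinθ/(1+k) and the required friction f = kMg sinθ/(1+k).
The normal force is N = Mg cosθ, so μ_min = f/N = k tanθ/(1+k).
μ_min = (2/3) × tan16.9° / 1.667 ≈ 0.122.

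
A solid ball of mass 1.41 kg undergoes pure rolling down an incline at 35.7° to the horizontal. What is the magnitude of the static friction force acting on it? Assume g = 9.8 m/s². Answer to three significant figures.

With I = (2/5)MR², the ratio k = I/(MR²) is 0.4.
Newton's second law down the slope: Mg sinθ − f = Ma. The torque equation fR = Iα (with α = a/R) gives f = kMa.
Combining, a = g sinθ/(1+k) and f = kMa = kMg sinθ/(1+k).
f = 0.4 × 1.41 × 9.8 × sin35.7° / 1.4 ≈ 2.30 N.

f ≈ 2.30 N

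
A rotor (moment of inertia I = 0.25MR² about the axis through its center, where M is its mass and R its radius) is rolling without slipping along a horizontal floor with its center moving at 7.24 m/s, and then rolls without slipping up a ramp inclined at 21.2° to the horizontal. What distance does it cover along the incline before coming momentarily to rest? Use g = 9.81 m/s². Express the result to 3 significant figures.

d ≈ 9.23 m

The moment of inertia is 0.25MR², giving k ≡ I/(MR²) = 0.25.
Rolling without slipping gives ω = v/R, so the total kinetic energy is ½Mv² + ½Iω² = ½(1+k)Mv² = (5/8)Mv².
Setting this equal to Mgh gives the vertical rise h = (1+k)v₀²/(2g) = 1.25×7.24²/(2×9.81) = 3.34 m.
Along the incline, d = h/sinθ = 3.34/sin21.2° ≈ 9.23 m.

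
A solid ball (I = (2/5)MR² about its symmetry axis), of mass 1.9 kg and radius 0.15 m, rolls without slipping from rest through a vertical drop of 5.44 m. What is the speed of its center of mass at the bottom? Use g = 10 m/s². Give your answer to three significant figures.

v ≈ 8.82 m/s

For this body I = (2/5)MR², i.e. k = I/(MR²) = 0.4.
Rolling without slipping gives ω = v/R, so the total kinetic energy is ½Mv² + ½Iω² = ½(1+k)Mv² = (7/10)Mv².
Setting Mgh = (7/10)Mv² gives v = √(2gh/(1+k)) = √(2·10·5.44/1.4) ≈ 8.82 m/s.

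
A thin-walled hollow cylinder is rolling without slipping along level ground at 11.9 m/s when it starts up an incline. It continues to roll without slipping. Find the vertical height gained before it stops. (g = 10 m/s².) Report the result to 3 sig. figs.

The moment of inertia is MR², giving k ≡ I/(MR²) = 1.
Pure rolling means v = ωR; then KE = ½Mv² + ½I(v/R)² = ½(1+k)Mv² = Mv².
At the top the kinetic energy is zero, so Mv₀² = Mgh.
Thus h = (1+k)v₀²/(2g) = 2 × 11.9² / (2 × 10) ≈ 14.2 m.

h ≈ 14.2 m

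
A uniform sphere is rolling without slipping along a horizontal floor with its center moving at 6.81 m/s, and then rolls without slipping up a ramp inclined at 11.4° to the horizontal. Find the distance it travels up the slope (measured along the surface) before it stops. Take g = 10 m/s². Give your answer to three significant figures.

Here I = (2/5)MR², so the shape factor k = I/(MR²) = 0.4.
Since it rolls without slipping, ω = v/R and KE = ½Mv² + ½Iω² = ½(1+k)Mv² = (7/10)Mv².
Setting this equal to Mgh gives the vertical rise h = (1+k)v₀²/(2g) = 1.4×6.81²/(2×10) = 3.246 m.
Along the incline, d = h/sinθ = 3.246/sin11.4° ≈ 16.4 m.

d ≈ 16.4 m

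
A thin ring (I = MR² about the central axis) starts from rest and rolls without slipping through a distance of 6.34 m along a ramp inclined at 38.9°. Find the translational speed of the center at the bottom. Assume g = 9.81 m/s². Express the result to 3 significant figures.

For this body I = MR², i.e. k = I/(MR²) = 1.
Pure rolling means v = ωR; then KE = ½Mv² + ½I(v/R)² = ½(1+k)Mv² = Mv².
The vertical drop is h = L sinθ = 6.34 × sin38.9° = 3.981 m.
Setting Mgh = Mv² gives v = √(2gh/(1+k)) = √(2·9.81·3.981/2) ≈ 6.25 m/s.

v ≈ 6.25 m/s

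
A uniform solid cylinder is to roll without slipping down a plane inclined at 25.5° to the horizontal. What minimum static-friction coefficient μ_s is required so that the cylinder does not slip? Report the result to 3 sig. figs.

μ_min ≈ 0.159

Here I = (1/2)MR², so the shape factor k = I/(MR²) = 0.5.
Translational: Mg sinθ − f = Ma. Rotational about the CM: fR = Iα = kMRa, so f = kMa.
These give a = g sinθ/(1+k) and the required friction f = kMg sinθ/(1+k).
The normal force is N = Mg cosθ, so μ_min = f/N = k tanθ/(1+k).
μ_min = 0.5 × tan25.5° / 1.5 ≈ 0.159.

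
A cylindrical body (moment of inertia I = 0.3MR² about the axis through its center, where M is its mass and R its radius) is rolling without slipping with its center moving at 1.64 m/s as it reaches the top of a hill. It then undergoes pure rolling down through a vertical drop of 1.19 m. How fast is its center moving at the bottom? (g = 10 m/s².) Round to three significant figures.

With I = 0.3MR², the ratio k = I/(MR²) is 0.3.
The rolling condition ω = v/R makes the rotational term ½I(v/R)² = ½kMv², so KE_total = ½(1+k)Mv² = (13/20)Mv².
Energy conservation: (13/20)Mv₀² + Mgh = (13/20)Mv², so v² = v₀² + 2gh/(1+k).
v = √(1.64² + 2×10×1.19/1.3) = √21 ≈ 4.58 m/s.

v ≈ 4.58 m/s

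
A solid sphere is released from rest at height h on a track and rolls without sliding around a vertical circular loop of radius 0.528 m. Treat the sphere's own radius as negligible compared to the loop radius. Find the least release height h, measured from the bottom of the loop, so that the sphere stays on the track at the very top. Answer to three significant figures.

h_min ≈ 1.43 m

With I = (2/5)MR², the ratio k = I/(MR²) is 0.4.
At the top, contact is just lost when gravity alone supplies the centripetal force: Mg = Mv_top²/r, i.e. v_top² = gr.
With ω = v/R, the kinetic energy at speed v is ½(1+k)Mv² = (7/10)Mv².
Energy conservation from release (height h) to the top (height 2r): Mgh = Mg(2r) + (7/10)M·gr.
Thus h_min = 2r + (1+k)r/2 = r(2 + 1.4/2) = 0.528 × 2.7 ≈ 1.43 m.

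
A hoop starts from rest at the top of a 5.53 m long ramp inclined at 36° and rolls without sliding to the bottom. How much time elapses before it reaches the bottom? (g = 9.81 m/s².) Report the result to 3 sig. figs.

With I = MR², the ratio k = I/(MR²) is 1.
Newton's second law down the slope: Mg sinθ − f = Ma. The torque equation fR = Iα (with α = a/R) gives f = kMa.
Hence a = g sinθ/(1+k) = 9.81×sin36°/2 = 2.883 m/s².
Starting from rest, L = ½at², so t = √(2L/a) = √(2×5.53/2.883) ≈ 1.96 s.

t ≈ 1.96 s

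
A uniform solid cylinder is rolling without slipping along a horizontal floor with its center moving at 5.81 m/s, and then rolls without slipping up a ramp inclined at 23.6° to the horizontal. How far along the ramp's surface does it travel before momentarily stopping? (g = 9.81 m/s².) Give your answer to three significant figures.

For this body I = (1/2)MR², i.e. k = I/(MR²) = 0.5.
The rolling condition ω = v/R makes the rotational term ½I(v/R)² = ½kMv², so KE_total = ½(1+k)Mv² = (3/4)Mv².
Setting this equal to Mgh gives the vertical rise h = (1+k)v₀²/(2g) = 1.5×5.81²/(2×9.81) = 2.581 m.
The distance along the slope is d = h/sinθ = 2.581/sin23.6° ≈ 6.45 m.

d ≈ 6.45 m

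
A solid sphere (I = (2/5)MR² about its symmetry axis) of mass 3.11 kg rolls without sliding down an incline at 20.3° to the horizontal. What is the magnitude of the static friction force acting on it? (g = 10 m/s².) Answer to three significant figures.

f ≈ 3.08 N

The moment of inertia is (2/5)MR², giving k ≡ I/(MR²) = 0.4.
Along the incline Mg sinθ − f = Ma, and torque about the center fR = Iα = kMR²(a/R) gives f = kMa.
Combining, a = g sinθ/(1+k) and f = kMa = kMg sinθ/(1+k).
f = 0.4 × 3.11 × 10 × sin20.3° / 1.4 ≈ 3.08 N.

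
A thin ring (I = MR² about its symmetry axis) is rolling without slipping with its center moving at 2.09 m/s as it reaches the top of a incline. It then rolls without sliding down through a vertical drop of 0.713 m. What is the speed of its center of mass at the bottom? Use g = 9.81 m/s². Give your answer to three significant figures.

v ≈ 3.37 m/s

The moment of inertia is MR², giving k ≡ I/(MR²) = 1.
Pure rolling means v = ωR; then KE = ½Mv² + ½I(v/R)² = ½(1+k)Mv² = Mv².
Conserving energy between top and bottom: Mv² = Mv₀² + Mgh, hence v² = v₀² + 2gh/(1+k).
v = √(2.09² + 2×9.81×0.713/2) = √11.36 ≈ 3.37 m/s.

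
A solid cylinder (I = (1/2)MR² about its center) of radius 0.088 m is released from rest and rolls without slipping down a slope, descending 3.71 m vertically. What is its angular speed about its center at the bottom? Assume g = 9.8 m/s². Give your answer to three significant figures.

Here I = (1/2)MR², so the shape factor k = I/(MR²) = 0.5.
Pure rolling means v = ωR; then KE = ½Mv² + ½I(v/R)² = ½(1+k)Mv² = (3/4)Mv².
Energy conservation Mgh = ½(1+k)Mv² gives v = √(2gh/(1+k)) = √(2 × 9.8 × 3.71 / 1.5) = 6.963 m/s.
Then ω = v/R = 6.963 / 0.088 ≈ 79.1 rad/s.

ω ≈ 79.1 rad/s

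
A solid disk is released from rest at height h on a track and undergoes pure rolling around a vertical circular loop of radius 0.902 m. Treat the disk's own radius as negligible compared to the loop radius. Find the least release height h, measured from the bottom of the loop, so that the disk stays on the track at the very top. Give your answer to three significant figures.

For this body I = (1/2)MR², i.e. k = I/(MR²) = 0.5.
At the top of the loop, the minimum-contact condition is Mg = Mv_top²/r, so v_top² = gr.
With ω = v/R, the kinetic energy at speed v is ½(1+k)Mv² = (3/4)Mv².
Energy conservation from release (height h) to the top (height 2r): Mgh = Mg(2r) + (3/4)M·gr.
Thus h_min = 2r + (1+k)r/2 = r(2 + 1.5/2) = 0.902 × 2.75 ≈ 2.48 m.

h_min ≈ 2.48 m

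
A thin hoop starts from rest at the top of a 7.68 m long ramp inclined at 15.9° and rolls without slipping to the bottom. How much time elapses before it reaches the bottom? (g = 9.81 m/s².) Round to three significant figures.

t ≈ 3.38 s

For this body I = MR², i.e. k = I/(MR²) = 1.
Along the incline Mg sinθ − f = Ma, and torque about the center fR = Iα = kMR²(a/R) gives f = kMa.
Hence a = g sinθ/(1+k) = 9.81×sin15.9°/2 = 1.344 m/s².
Starting from rest, L = ½at², so t = √(2L/a) = √(2×7.68/1.344) ≈ 3.38 s.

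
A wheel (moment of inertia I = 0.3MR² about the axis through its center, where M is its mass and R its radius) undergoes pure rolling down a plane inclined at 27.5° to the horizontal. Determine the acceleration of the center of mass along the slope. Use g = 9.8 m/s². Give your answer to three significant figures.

Here I = 0.3MR², so the shape factor k = I/(MR²) = 0.3.
Newton's second law down the slope: Mg sinθ − f = Ma. The torque equation fR = Iα (with α = a/R) gives f = kMa.
Eliminating f: Mg sinθ = (1+k)Ma, so a = g sinθ/(1+k) = 9.8 × sin27.5° / 1.3 ≈ 3.48 m/s².

a ≈ 3.48 m/s²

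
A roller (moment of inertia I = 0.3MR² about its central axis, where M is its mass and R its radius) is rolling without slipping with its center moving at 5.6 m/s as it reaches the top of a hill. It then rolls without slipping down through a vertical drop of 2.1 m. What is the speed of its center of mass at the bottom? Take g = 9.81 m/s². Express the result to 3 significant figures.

With I = 0.3MR², the ratio k = I/(MR²) is 0.3.
Rolling without slipping gives ω = v/R, so the total kinetic energy is ½Mv² + ½Iω² = ½(1+k)Mv² = (13/20)Mv².
Conserving energy between top and bottom: (13/20)Mv² = (13/20)Mv₀² + Mgh, hence v² = v₀² + 2gh/(1+k).
v = √(5.6² + 2×9.81×2.1/1.3) = √63.05 ≈ 7.94 m/s.

v ≈ 7.94 m/s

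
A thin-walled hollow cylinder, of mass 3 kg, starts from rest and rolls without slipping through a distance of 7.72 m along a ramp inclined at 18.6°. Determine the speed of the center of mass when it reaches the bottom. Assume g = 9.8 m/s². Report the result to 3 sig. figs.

v ≈ 4.91 m/s

Here I = MR², so the shape factor k = I/(MR²) = 1.
The rolling condition ω = v/R makes the rotational term ½I(v/R)² = ½kMv², so KE_total = ½(1+k)Mv² = Mv².
The vertical drop is h = L sinθ = 7.72 × sin18.6° = 2.462 m.
Energy conservation: Mgh = Mv², so v = √(2gh/(1+k)) = √(2 × 9.8 × 2.462 / 2) ≈ 4.91 m/s.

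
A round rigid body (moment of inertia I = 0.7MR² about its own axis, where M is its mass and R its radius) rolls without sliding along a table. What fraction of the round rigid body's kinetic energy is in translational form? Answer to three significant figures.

With I = 0.7MR², the ratio k = I/(MR²) is 0.7.
With ω = v/R, KE_trans = ½Mv² and KE_rot = ½Iω² = ½kMv², so KE_total = ½(1+k)Mv².
The translational fraction is therefore 1/(1+k) = 1/1.7 ≈ 0.588.

fraction ≈ 0.588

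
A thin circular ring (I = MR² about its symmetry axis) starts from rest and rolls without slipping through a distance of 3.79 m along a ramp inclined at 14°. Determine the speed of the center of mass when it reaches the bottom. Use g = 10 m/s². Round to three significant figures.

v ≈ 3.03 m/s

Here I = MR², so the shape factor k = I/(MR²) = 1.
Pure rolling means v = ωR; then KE = ½Mv² + ½I(v/R)² = ½(1+k)Mv² = Mv².
The vertical drop is h = L sinθ = 3.79 × sin14° = 0.9169 m.
Energy conservation: Mgh = Mv², so v = √(2gh/(1+k)) = √(2 × 10 × 0.9169 / 2) ≈ 3.03 m/s.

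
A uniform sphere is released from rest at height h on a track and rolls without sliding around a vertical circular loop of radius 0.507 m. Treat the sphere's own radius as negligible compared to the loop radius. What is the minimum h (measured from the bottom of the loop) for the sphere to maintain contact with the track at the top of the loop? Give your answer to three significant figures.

h_min ≈ 1.37 m

Here I = (2/5)MR², so the shape factor k = I/(MR²) = 0.4.
At the top, contact is just lost when gravity alone supplies the centripetal force: Mg = Mv_top²/r, i.e. v_top² = gr.
With ω = v/R, the kinetic energy at speed v is ½(1+k)Mv² = (7/10)Mv².
Energy conservation from release (height h) to the top (height 2r): Mgh = Mg(2r) + (7/10)M·gr.
Thus h_min = 2r + (1+k)r/2 = r(2 + 1.4/2) = 0.507 × 2.7 ≈ 1.37 m.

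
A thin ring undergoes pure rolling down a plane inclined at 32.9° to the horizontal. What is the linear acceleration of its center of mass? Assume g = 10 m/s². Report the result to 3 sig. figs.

Here I = MR², so the shape factor k = I/(MR²) = 1.
Along the incline Mg sinθ − f = Ma, and torque about the center fR = Iα = kMR²(a/R) gives f = kMa.
Eliminating f: Mg sinθ = (1+k)Ma, so a = g sinθ/(1+k) = 10 × sin32.9° / 2 ≈ 2.72 m/s².

a ≈ 2.72 m/s²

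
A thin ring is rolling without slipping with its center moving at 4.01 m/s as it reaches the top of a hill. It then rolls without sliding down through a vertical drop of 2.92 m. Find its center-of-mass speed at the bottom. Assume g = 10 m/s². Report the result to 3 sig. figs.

v ≈ 6.73 m/s

Here I = MR², so the shape factor k = I/(MR²) = 1.
The rolling condition ω = v/R makes the rotational term ½I(v/R)² = ½kMv², so KE_total = ½(1+k)Mv² = Mv².
Conserving energy between top and bottom: Mv² = Mv₀² + Mgh, hence v² = v₀² + 2gh/(1+k).
v = √(4.01² + 2×10×2.92/2) = √45.28 ≈ 6.73 m/s.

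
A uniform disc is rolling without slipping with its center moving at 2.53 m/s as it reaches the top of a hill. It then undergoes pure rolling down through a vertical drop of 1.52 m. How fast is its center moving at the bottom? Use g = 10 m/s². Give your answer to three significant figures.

v ≈ 5.16 m/s

For this body I = (1/2)MR², i.e. k = I/(MR²) = 0.5.
The rolling condition ω = v/R makes the rotational term ½I(v/R)² = ½kMv², so KE_total = ½(1+k)Mv² = (3/4)Mv².
Energy conservation: (3/4)Mv₀² + Mgh = (3/4)Mv², so v² = v₀² + 2gh/(1+k).
v = √(2.53² + 2×10×1.52/1.5) = √26.67 ≈ 5.16 m/s.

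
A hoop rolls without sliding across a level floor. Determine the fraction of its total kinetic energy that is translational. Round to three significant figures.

For this body I = MR², i.e. k = I/(MR²) = 1.
With ω = v/R, KE_trans = ½Mv² and KE_rot = ½Iω² = ½kMv², so KE_total = ½(1+k)Mv².
The translational fraction is therefore 1/(1+k) = 1/2 ≈ 0.500.

fraction ≈ 0.500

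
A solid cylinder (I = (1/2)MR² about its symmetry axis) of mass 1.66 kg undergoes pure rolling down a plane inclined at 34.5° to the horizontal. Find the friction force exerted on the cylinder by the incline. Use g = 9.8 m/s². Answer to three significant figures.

Here I = (1/2)MR², so the shape factor k = I/(MR²) = 0.5.
Newton's second law down the slope: Mg sinθ − f = Ma. The torque equation fR = Iα (with α = a/R) gives f = kMa.
Combining, a = g sinθ/(1+k) and f = kMa = kMg sinθ/(1+k).
f = 0.5 × 1.66 × 9.8 × sin34.5° / 1.5 ≈ 3.07 N.

f ≈ 3.07 N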